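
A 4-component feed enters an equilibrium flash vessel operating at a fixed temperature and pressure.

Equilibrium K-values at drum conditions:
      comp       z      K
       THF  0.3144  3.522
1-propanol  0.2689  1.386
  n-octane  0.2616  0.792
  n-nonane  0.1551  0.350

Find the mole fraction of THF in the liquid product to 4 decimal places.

Let ψ = V/F and solve Σ zᵢ(Kᵢ−1)/(1+ψ(Kᵢ−1)) = 0.
Feasibility: ΣzᵢKᵢ = 1.7415, Σzᵢ/Kᵢ = 1.0567 — both > 1, two phases present.
Newton–Raphson from ψ = 0.5:
  ψ = 0.5000: g = 0.22761, g' = -0.5772 → ψ = 0.8943
  ψ = 0.8943: g = 0.01310, g' = -0.6017 → ψ = 0.9161
  ψ = 0.9161: g = -0.00022, g' = -0.6220 → ψ = 0.9157
Converged at ψ = 0.9157.
Compositions from xᵢ = zᵢ/(1+ψ(Kᵢ−1)), yᵢ = Kᵢxᵢ:
  THF: x = 0.0950, y = 0.3346
  1-propanol: x = 0.1987, y = 0.2754
  n-octane: x = 0.3232, y = 0.2559
  n-nonane: x = 0.3832, y = 0.1341

x_THF = 0.0950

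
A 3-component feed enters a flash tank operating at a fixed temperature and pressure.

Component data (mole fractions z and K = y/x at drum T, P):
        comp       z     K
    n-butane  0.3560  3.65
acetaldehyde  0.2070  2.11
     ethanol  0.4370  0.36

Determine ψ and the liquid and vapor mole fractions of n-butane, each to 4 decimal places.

Newton iteration, ψ⁰ = 0.5:
  ψ = 0.5000: g = 0.14223, g' = -0.9551 → ψ = 0.6489
  ψ = 0.6489: g = 0.00211, g' = -0.9478 → ψ = 0.6511
Converged at ψ = 0.6511.
Compositions from xᵢ = zᵢ/(1+ψ(Kᵢ−1)), yᵢ = Kᵢxᵢ:
  n-butane: x = 0.1306, y = 0.4768
  acetaldehyde: x = 0.1202, y = 0.2535
  ethanol: x = 0.7492, y = 0.2697

ψ = 0.6511, x_n-butane = 0.1306, y_n-butane = 0.4768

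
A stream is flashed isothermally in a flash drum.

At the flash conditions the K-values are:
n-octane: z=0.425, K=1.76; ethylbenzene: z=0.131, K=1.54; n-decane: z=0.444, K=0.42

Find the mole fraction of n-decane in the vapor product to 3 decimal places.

y_n-decane = 0.231

Iterate (Newton) starting at ψ = 0.5:
  ψ = 0.500: g = -0.0729, g' = -0.449 → ψ = 0.337
  ψ = 0.337: g = -0.0033, g' = -0.414 → ψ = 0.330
Converged at ψ = 0.330.
Compositions from xᵢ = zᵢ/(1+ψ(Kᵢ−1)), yᵢ = Kᵢxᵢ:
  n-octane: x = 0.340, y = 0.598
  ethylbenzene: x = 0.111, y = 0.171
  n-decane: x = 0.549, y = 0.231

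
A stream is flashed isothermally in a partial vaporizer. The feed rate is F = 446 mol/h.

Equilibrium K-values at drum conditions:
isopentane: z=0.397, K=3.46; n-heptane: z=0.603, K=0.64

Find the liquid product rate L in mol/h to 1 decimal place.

L = 63.5 mol/h

Newton iteration, V/F⁰ = 0.55:
  V/F = 0.550: g = 0.1444, g' = -0.555 → V/F = 0.810
  V/F = 0.810: g = 0.0199, g' = -0.424 → V/F = 0.857
  V/F = 0.857: g = 0.0003, g' = -0.412 → V/F = 0.858
Converged at V/F = 0.858.
Then V = V/F·F = 0.8577·446 = 382.5 mol/h and L = F − V = 63.5 mol/h.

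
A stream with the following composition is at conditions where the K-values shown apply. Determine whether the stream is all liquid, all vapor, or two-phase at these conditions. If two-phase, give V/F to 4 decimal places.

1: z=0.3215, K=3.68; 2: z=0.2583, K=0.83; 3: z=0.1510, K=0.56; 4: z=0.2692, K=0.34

ΣzᵢKᵢ = 1.5736; Σzᵢ/Kᵢ = 1.4600.
Both exceed 1, so a two-phase solution exists.
Rachford–Rice: g(ψ) = Σ zᵢ(Kᵢ−1)/(1+ψ(Kᵢ−1)) = 0.
Iterate (Newton) starting at ψ = 0.5:
  ψ = 0.5000: g = -0.03014, g' = -0.7399 → ψ = 0.4593
  ψ = 0.4593: g = 0.00038, g' = -0.7602 → ψ = 0.4598
Converged at ψ = 0.4598.

two-phase, V/F = 0.4598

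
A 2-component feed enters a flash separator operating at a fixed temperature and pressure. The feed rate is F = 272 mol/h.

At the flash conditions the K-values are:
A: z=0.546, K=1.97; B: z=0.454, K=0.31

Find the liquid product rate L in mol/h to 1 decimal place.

L = 184.1 mol/h

Newton–Raphson from ψ = 0.5:
  ψ = 0.500: g = -0.1216, g' = -0.737 → ψ = 0.335
  ψ = 0.335: g = -0.0077, g' = -0.658 → ψ = 0.323
Converged at ψ = 0.323.
Then V = ψ·F = 0.3233·272 = 87.9 mol/h and L = F − V = 184.1 mol/h.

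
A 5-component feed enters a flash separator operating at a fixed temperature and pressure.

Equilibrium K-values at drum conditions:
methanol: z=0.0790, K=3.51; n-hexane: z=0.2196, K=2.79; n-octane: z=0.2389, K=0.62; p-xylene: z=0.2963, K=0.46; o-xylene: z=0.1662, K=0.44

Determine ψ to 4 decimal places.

ψ = 0.2499

Rachford–Rice: g(ψ) = Σ zᵢ(Kᵢ−1)/(1+ψ(Kᵢ−1)) = 0.
g(0) = ΣzᵢKᵢ − 1 = 0.2475 and g(1) = 1 − Σzᵢ/Kᵢ = -0.5084, so a root lies in (0, 1).
Iterate (Newton) starting at ψ = 0.5:
  ψ = 0.5000: g = -0.16516, g' = -0.6091 → ψ = 0.2288
  ψ = 0.2288: g = 0.01607, g' = -0.7773 → ψ = 0.2495
  ψ = 0.2495: g = 0.00026, g' = -0.7524 → ψ = 0.2499
Converged at ψ = 0.2499.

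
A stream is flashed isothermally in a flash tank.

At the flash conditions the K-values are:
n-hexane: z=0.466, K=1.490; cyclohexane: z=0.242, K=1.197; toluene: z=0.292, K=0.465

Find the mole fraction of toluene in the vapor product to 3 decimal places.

y_toluene = 0.193

Material balance + equilibrium reduce to Σ zᵢ(Kᵢ−1)/(1+ψ(Kᵢ−1)) = 0.
g(0) = ΣzᵢKᵢ − 1 = 0.120 and g(1) = 1 − Σzᵢ/Kᵢ = -0.143, so a root lies in (0, 1).
Newton iteration, ψ⁰ = 0.4:
  ψ = 0.400: g = 0.0364, g' = -0.222 → ψ = 0.564
  ψ = 0.564: g = -0.0019, g' = -0.248 → ψ = 0.556
Converged at ψ = 0.556.
Compositions from xᵢ = zᵢ/(1+ψ(Kᵢ−1)), yᵢ = Kᵢxᵢ:
  n-hexane: x = 0.366, y = 0.546
  cyclohexane: x = 0.218, y = 0.261
  toluene: x = 0.416, y = 0.193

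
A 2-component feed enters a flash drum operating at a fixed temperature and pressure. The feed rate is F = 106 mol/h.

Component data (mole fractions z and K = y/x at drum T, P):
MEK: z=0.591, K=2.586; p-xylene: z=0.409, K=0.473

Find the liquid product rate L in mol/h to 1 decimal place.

Material balance + equilibrium reduce to Σ zᵢ(Kᵢ−1)/(1+β(Kᵢ−1)) = 0.
Feasibility: ΣzᵢKᵢ = 1.722, Σzᵢ/Kᵢ = 1.093 — both > 1, two phases present.
Iterate (Newton) starting at β = 0.5:
  β = 0.500: g = 0.2301, g' = -0.672 → β = 0.843
  β = 0.843: g = 0.0135, g' = -0.640 → β = 0.864
Converged at β = 0.864.
Then V = β·F = 0.8636·106 = 91.5 mol/h and L = F − V = 14.5 mol/h.

L = 14.5 mol/h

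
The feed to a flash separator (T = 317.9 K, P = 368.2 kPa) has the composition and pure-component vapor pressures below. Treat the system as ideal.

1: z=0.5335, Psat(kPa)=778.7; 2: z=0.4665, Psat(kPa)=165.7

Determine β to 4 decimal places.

Raoult's law: Kᵢ = Pᵢˢᵃᵗ/P = Pᵢˢᵃᵗ/368.2.
  K_1 = 778.7/368.2 = 2.114883, K_2 = 165.7/368.2 = 0.450027
Material balance + equilibrium reduce to Σ zᵢ(Kᵢ−1)/(1+β(Kᵢ−1)) = 0.
g(0) = ΣzᵢKᵢ − 1 = 0.3382 and g(1) = 1 − Σzᵢ/Kᵢ = -0.2889, so a root lies in (0, 1).
Binary case is linear: z₁(K₁−1)(1+β(K₂−1)) + z₂(K₂−1)(1+β(K₁−1)) = 0
⇒ β = [z₁(K₁−1)+z₂(K₂−1)] / [−(K₁−1)(K₂−1)] = 0.33823/0.61316 = 0.5516

β = 0.5516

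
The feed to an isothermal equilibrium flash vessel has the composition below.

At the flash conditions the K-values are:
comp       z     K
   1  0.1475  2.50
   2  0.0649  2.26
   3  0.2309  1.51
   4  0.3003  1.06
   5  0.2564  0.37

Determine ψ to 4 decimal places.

ψ = 0.6254

Rachford–Rice: g(ψ) = Σ zᵢ(Kᵢ−1)/(1+ψ(Kᵢ−1)) = 0.
Feasibility: ΣzᵢKᵢ = 1.2773, Σzᵢ/Kᵢ = 1.2169 — both > 1, two phases present.
Iterate (Newton) starting at ψ = 0.5:
  ψ = 0.5000: g = 0.05211, g' = -0.4032 → ψ = 0.6292
  ψ = 0.6292: g = -0.00168, g' = -0.4347 → ψ = 0.6254
Converged at ψ = 0.6254.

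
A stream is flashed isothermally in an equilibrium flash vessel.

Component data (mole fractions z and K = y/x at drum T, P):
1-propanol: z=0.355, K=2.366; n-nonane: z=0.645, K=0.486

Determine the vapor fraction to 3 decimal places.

ψ = 0.218

Let ψ = V/F and solve Σ zᵢ(Kᵢ−1)/(1+ψ(Kᵢ−1)) = 0.
g(0) = ΣzᵢKᵢ − 1 = 0.153 and g(1) = 1 − Σzᵢ/Kᵢ = -0.477, so a root lies in (0, 1).
Binary case is linear: z₁(K₁−1)(1+ψ(K₂−1)) + z₂(K₂−1)(1+ψ(K₁−1)) = 0
⇒ ψ = [z₁(K₁−1)+z₂(K₂−1)] / [−(K₁−1)(K₂−1)] = 0.1534/0.7021 = 0.218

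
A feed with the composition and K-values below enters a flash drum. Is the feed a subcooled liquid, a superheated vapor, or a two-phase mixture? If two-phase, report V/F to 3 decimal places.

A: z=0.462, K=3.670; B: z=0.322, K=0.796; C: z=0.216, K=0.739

superheated vapor

ΣzᵢKᵢ = 2.111; Σzᵢ/Kᵢ = 0.823.
Since Σzᵢ/Kᵢ < 1 the mixture is above its dew point — single vapor phase.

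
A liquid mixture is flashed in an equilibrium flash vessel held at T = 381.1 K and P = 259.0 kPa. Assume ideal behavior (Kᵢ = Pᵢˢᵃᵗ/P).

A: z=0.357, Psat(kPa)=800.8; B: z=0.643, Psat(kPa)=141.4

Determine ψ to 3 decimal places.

Raoult's law: Kᵢ = Pᵢˢᵃᵗ/P = Pᵢˢᵃᵗ/259.0.
  K_A = 800.8/259.0 = 3.09189, K_B = 141.4/259.0 = 0.54595
Let ψ = V/F and solve Σ zᵢ(Kᵢ−1)/(1+ψ(Kᵢ−1)) = 0.
g(0) = ΣzᵢKᵢ − 1 = 0.455 and g(1) = 1 − Σzᵢ/Kᵢ = -0.293, so a root lies in (0, 1).
Newton iteration, ψ⁰ = 0.44:
  ψ = 0.440: g = 0.0240, g' = -0.631 → ψ = 0.478
  ψ = 0.478: g = 0.0005, g' = -0.607 → ψ = 0.479
Converged at ψ = 0.479.

ψ = 0.479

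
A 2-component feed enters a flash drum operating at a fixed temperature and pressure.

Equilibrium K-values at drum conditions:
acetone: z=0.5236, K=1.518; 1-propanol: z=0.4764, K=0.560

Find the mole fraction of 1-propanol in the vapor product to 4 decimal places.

y_1-propanol = 0.3028

Binary case is linear: z₁(K₁−1)(1+V/F(K₂−1)) + z₂(K₂−1)(1+V/F(K₁−1)) = 0
⇒ V/F = [z₁(K₁−1)+z₂(K₂−1)] / [−(K₁−1)(K₂−1)] = 0.06161/0.22792 = 0.2703
Compositions from xᵢ = zᵢ/(1+V/F(Kᵢ−1)), yᵢ = Kᵢxᵢ:
  acetone: x = 0.4593, y = 0.6972
  1-propanol: x = 0.5407, y = 0.3028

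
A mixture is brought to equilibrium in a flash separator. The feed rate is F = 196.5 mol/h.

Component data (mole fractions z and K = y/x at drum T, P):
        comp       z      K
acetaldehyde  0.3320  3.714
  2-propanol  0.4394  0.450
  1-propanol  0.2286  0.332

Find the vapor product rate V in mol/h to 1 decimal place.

V = 61.9 mol/h

Rachford–Rice: g(ψ) = Σ zᵢ(Kᵢ−1)/(1+ψ(Kᵢ−1)) = 0.
Check two-phase: ΣzᵢKᵢ = 1.5067 > 1 and Σzᵢ/Kᵢ = 1.7544 > 1, so g(0) = 0.5067 > 0 and g(1) = -0.7544 < 0.
Iterate (Newton) starting at ψ = 0.34:
  ψ = 0.3400: g = -0.02621, g' = -1.0333 → ψ = 0.3146
  ψ = 0.3146: g = 0.00044, g' = -1.0694 → ψ = 0.3150
Converged at ψ = 0.3150.
Then V = ψ·F = 0.3150·196.5 = 61.9 mol/h and L = F − V = 134.6 mol/h.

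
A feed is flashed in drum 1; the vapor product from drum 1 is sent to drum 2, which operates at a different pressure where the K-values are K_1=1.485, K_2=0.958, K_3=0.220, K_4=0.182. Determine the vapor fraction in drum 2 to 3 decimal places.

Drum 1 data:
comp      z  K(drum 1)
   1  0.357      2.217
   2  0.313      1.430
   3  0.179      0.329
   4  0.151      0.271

Drum 1:
Let ψ₁ = V/F and solve Σ zᵢ(Kᵢ−1)/(1+ψ₁(Kᵢ−1)) = 0.
g(0) = ΣzᵢKᵢ − 1 = 0.339 and g(1) = 1 − Σzᵢ/Kᵢ = -0.481, so a root lies in (0, 1).
Iterate (Newton) starting at ψ₁ = 0.5:
  ψ₁ = 0.500: g = 0.0269, g' = -0.625 → ψ₁ = 0.543
  ψ₁ = 0.543: g = -0.0005, g' = -0.649 → ψ₁ = 0.542
Converged at ψ₁ = 0.542.
Drum-1 compositions:
  1: x = 0.215, y = 0.477
  2: x = 0.254, y = 0.363
  3: x = 0.281, y = 0.093
  4: x = 0.250, y = 0.068
Drum-2 feed = drum-1 vapor: z₂ = (0.4768, 0.3630, 0.0926, 0.0677).
Drum 2:
Rachford–Rice: g(ψ₂) = Σ zᵢ(Kᵢ−1)/(1+ψ₂(Kᵢ−1)) = 0.
Feasibility: ΣzᵢKᵢ = 1.088, Σzᵢ/Kᵢ = 1.493 — both > 1, two phases present.
Newton–Raphson from ψ₂ = 0.5:
  ψ₂ = 0.500: g = -0.0415, g' = -0.354 → ψ₂ = 0.383
  ψ₂ = 0.383: g = -0.0040, g' = -0.291 → ψ₂ = 0.369
Converged at ψ₂ = 0.369.
  1: x = 0.404, y = 0.601
  2: x = 0.369, y = 0.353
  3: x = 0.130, y = 0.029
  4: x = 0.097, y = 0.018

V/F (drum 2) = 0.369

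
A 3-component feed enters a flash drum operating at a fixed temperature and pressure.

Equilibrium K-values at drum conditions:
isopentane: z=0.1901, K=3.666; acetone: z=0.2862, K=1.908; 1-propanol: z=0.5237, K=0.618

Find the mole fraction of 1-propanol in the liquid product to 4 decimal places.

x_1-propanol = 0.7822

Rachford–Rice: g(β) = Σ zᵢ(Kᵢ−1)/(1+β(Kᵢ−1)) = 0.
Feasibility: ΣzᵢKᵢ = 1.5666, Σzᵢ/Kᵢ = 1.0493 — both > 1, two phases present.
Iterate (Newton) starting at β = 0.5:
  β = 0.5000: g = 0.14868, g' = -0.4766 → β = 0.8119
  β = 0.8119: g = 0.01973, g' = -0.3737 → β = 0.8648
  β = 0.8648: g = 0.00016, g' = -0.3681 → β = 0.8652
Converged at β = 0.8652.
Compositions from xᵢ = zᵢ/(1+β(Kᵢ−1)), yᵢ = Kᵢxᵢ:
  isopentane: x = 0.0575, y = 0.2108
  acetone: x = 0.1603, y = 0.3058
  1-propanol: x = 0.7822, y = 0.4834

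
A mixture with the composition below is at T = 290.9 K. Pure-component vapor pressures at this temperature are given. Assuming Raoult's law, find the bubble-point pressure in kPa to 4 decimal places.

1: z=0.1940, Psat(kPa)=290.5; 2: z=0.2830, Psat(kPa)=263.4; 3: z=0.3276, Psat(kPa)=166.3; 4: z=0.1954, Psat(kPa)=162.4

Pbub = 217.1120 kPa

At the bubble point ψ → 0, so ΣzᵢKᵢ = 1 with Kᵢ = Pᵢˢᵃᵗ/P ⇒ P = ΣzᵢPᵢˢᵃᵗ.
P = 0.1940·290.5 + 0.2830·263.4 + 0.3276·166.3 + 0.1954·162.4 = 217.1120 kPa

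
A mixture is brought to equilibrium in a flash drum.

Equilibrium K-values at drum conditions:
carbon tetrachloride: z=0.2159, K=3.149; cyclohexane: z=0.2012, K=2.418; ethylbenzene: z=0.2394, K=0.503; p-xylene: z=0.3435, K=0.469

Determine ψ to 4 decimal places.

Let ψ = V/F and solve Σ zᵢ(Kᵢ−1)/(1+ψ(Kᵢ−1)) = 0.
Check two-phase: ΣzᵢKᵢ = 1.4479 > 1 and Σzᵢ/Kᵢ = 1.3601 > 1, so g(0) = 0.4479 > 0 and g(1) = -0.3601 < 0.
Newton iteration, ψ⁰ = 0.5:
  ψ = 0.5000: g = -0.01606, g' = -0.6544 → ψ = 0.4755
  ψ = 0.4755: g = 0.00010, g' = -0.6630 → ψ = 0.4756
Converged at ψ = 0.4756.

ψ = 0.4756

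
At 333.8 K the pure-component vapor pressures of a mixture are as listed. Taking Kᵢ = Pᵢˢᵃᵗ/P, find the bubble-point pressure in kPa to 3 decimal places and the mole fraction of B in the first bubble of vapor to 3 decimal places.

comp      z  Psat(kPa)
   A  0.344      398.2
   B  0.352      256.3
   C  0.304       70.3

At the bubble point ψ → 0, so ΣzᵢKᵢ = 1 with Kᵢ = Pᵢˢᵃᵗ/P ⇒ P = ΣzᵢPᵢˢᵃᵗ.
P = 0.344·398.2 + 0.352·256.3 + 0.304·70.3 = 248.570 kPa
yᵢ = zᵢPᵢˢᵃᵗ/P ⇒ y_B = 0.352·256.3/248.570 = 0.363

Pbub = 248.570 kPa, y_B = 0.363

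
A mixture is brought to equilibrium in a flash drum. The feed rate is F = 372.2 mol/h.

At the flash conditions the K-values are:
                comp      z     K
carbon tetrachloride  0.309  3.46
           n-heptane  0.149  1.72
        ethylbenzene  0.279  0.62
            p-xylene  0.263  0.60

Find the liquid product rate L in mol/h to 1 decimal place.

Let β = V/F and solve Σ zᵢ(Kᵢ−1)/(1+β(Kᵢ−1)) = 0.
Check two-phase: ΣzᵢKᵢ = 1.656 > 1 and Σzᵢ/Kᵢ = 1.064 > 1, so g(0) = 0.656 > 0 and g(1) = -0.064 < 0.
Newton iteration, β⁰ = 0.5:
  β = 0.500: g = 0.1574, g' = -0.545 → β = 0.789
  β = 0.789: g = 0.0219, g' = -0.420 → β = 0.841
Converged at β = 0.841.
Then V = β·F = 0.8414·372.2 = 313.2 mol/h and L = F − V = 59.0 mol/h.

L = 59.0 mol/h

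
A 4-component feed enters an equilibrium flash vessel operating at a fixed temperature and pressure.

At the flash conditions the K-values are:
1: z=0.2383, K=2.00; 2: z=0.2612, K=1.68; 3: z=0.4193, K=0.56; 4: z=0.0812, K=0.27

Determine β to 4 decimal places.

Let β = V/F and solve Σ zᵢ(Kᵢ−1)/(1+β(Kᵢ−1)) = 0.
Feasibility: ΣzᵢKᵢ = 1.1721, Σzᵢ/Kᵢ = 1.3241 — both > 1, two phases present.
Iterate (Newton) starting at β = 0.5:
  β = 0.5000: g = -0.03846, g' = -0.4139 → β = 0.4071
  β = 0.4071: g = -0.00062, g' = -0.4025 → β = 0.4055
Converged at β = 0.4055.

β = 0.4055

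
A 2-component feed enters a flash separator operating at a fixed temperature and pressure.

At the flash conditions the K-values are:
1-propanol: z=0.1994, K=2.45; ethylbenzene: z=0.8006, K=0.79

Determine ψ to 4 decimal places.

ψ = 0.3974

Let ψ = V/F and solve Σ zᵢ(Kᵢ−1)/(1+ψ(Kᵢ−1)) = 0.
Feasibility: ΣzᵢKᵢ = 1.1210, Σzᵢ/Kᵢ = 1.0948 — both > 1, two phases present.
Binary case is linear: z₁(K₁−1)(1+ψ(K₂−1)) + z₂(K₂−1)(1+ψ(K₁−1)) = 0
⇒ ψ = [z₁(K₁−1)+z₂(K₂−1)] / [−(K₁−1)(K₂−1)] = 0.12100/0.30450 = 0.3974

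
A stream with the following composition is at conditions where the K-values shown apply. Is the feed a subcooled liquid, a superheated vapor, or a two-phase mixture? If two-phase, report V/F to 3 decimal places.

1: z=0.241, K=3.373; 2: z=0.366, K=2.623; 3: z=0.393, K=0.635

ΣzᵢKᵢ = 2.022; Σzᵢ/Kᵢ = 0.830.
Since Σzᵢ/Kᵢ < 1 the mixture is above its dew point — single vapor phase.

superheated vapor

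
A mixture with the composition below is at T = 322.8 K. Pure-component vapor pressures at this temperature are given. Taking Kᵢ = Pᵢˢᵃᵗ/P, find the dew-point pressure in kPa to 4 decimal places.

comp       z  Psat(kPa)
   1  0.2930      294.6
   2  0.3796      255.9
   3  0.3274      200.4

Pdew = 243.2088 kPa

At the dew point ψ → 1, so Σzᵢ/Kᵢ = 1 with Kᵢ = Pᵢˢᵃᵗ/P ⇒ 1/P = Σzᵢ/Pᵢˢᵃᵗ.
1/P = 0.2930/294.6 + 0.3796/255.9 + 0.3274/200.4 = 0.0041117 ⇒ P = 243.2088 kPa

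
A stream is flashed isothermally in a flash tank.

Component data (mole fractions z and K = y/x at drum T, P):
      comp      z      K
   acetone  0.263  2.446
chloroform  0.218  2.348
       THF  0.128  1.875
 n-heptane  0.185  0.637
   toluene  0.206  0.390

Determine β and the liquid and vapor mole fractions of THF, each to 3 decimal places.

β = 0.872, x_THF = 0.073, y_THF = 0.136

Let β = V/F and solve Σ zᵢ(Kᵢ−1)/(1+β(Kᵢ−1)) = 0.
Feasibility: ΣzᵢKᵢ = 1.593, Σzᵢ/Kᵢ = 1.087 — both > 1, two phases present.
Newton iteration, β⁰ = 0.51:
  β = 0.510: g = 0.2056, g' = -0.566 → β = 0.873
  β = 0.873: g = -0.0006, g' = -0.626 → β = 0.872
Converged at β = 0.872.
Compositions from xᵢ = zᵢ/(1+β(Kᵢ−1)), yᵢ = Kᵢxᵢ:
  acetone: x = 0.116, y = 0.285
  chloroform: x = 0.100, y = 0.235
  THF: x = 0.073, y = 0.136
  n-heptane: x = 0.271, y = 0.172
  toluene: x = 0.440, y = 0.172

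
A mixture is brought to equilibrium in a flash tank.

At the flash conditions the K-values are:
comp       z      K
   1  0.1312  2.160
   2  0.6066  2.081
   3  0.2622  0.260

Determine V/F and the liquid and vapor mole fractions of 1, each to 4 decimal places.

V/F = 0.7575, x_1 = 0.0698, y_1 = 0.1508

Rachford–Rice: g(V/F) = Σ zᵢ(Kᵢ−1)/(1+V/F(Kᵢ−1)) = 0.
Feasibility: ΣzᵢKᵢ = 1.6139, Σzᵢ/Kᵢ = 1.3607 — both > 1, two phases present.
Newton–Raphson from V/F = 0.5:
  V/F = 0.5000: g = 0.21401, g' = -0.7312 → V/F = 0.7927
  V/F = 0.7927: g = -0.03692, g' = -1.0936 → V/F = 0.7589
  V/F = 0.7589: g = -0.00144, g' = -1.0109 → V/F = 0.7575
Converged at V/F = 0.7575.
Compositions from xᵢ = zᵢ/(1+V/F(Kᵢ−1)), yᵢ = Kᵢxᵢ:
  1: x = 0.0698, y = 0.1508
  2: x = 0.3335, y = 0.6940
  3: x = 0.5967, y = 0.1551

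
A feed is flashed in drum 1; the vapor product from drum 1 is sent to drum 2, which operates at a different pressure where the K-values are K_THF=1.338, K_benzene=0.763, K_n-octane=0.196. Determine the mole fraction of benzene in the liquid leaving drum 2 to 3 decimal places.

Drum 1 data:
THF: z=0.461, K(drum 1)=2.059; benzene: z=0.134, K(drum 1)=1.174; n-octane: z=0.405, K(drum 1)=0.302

Drum 1:
Let ψ₁ = V/F and solve Σ zᵢ(Kᵢ−1)/(1+ψ₁(Kᵢ−1)) = 0.
Check two-phase: ΣzᵢKᵢ = 1.229 > 1 and Σzᵢ/Kᵢ = 1.679 > 1, so g(0) = 0.229 > 0 and g(1) = -0.679 < 0.
Newton–Raphson from ψ₁ = 0.61:
  ψ₁ = 0.610: g = -0.1746, g' = -0.793 → ψ₁ = 0.390
  ψ₁ = 0.390: g = -0.0209, g' = -0.635 → ψ₁ = 0.357
Converged at ψ₁ = 0.357.
Drum-1 compositions:
  THF: x = 0.335, y = 0.689
  benzene: x = 0.126, y = 0.148
  n-octane: x = 0.539, y = 0.163
Drum-2 feed = drum-1 vapor: z₂ = (0.6890, 0.1481, 0.1628).
Drum 2:
Rachford–Rice: g(ψ₂) = Σ zᵢ(Kᵢ−1)/(1+ψ₂(Kᵢ−1)) = 0.
g(0) = ΣzᵢKᵢ − 1 = 0.067 and g(1) = 1 − Σzᵢ/Kᵢ = -0.540, so a root lies in (0, 1).
Newton–Raphson from ψ₂ = 0.5:
  ψ₂ = 0.500: g = -0.0595, g' = -0.363 → ψ₂ = 0.336
  ψ₂ = 0.336: g = -0.0083, g' = -0.271 → ψ₂ = 0.305
  ψ₂ = 0.305: g = -0.0002, g' = -0.259 → ψ₂ = 0.304
Converged at ψ₂ = 0.304.
  THF: x = 0.625, y = 0.836
  benzene: x = 0.160, y = 0.122
  n-octane: x = 0.216, y = 0.042

x_benzene (drum 2) = 0.160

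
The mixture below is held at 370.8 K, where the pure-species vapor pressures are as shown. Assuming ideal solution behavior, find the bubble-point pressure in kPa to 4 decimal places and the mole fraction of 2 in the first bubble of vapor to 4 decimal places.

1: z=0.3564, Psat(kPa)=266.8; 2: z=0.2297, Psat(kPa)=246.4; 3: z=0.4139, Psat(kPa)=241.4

At the bubble point ψ → 0, so ΣzᵢKᵢ = 1 with Kᵢ = Pᵢˢᵃᵗ/P ⇒ P = ΣzᵢPᵢˢᵃᵗ.
P = 0.3564·266.8 + 0.2297·246.4 + 0.4139·241.4 = 251.6011 kPa
yᵢ = zᵢPᵢˢᵃᵗ/P ⇒ y_2 = 0.2297·246.4/251.6011 = 0.2250

Pbub = 251.6011 kPa, y_2 = 0.2250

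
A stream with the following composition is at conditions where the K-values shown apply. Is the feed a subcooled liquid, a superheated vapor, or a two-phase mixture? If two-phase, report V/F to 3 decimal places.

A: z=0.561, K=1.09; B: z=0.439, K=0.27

subcooled liquid

ΣzᵢKᵢ = 0.730; Σzᵢ/Kᵢ = 2.141.
Since ΣzᵢKᵢ < 1 the mixture is below its bubble point — single liquid phase.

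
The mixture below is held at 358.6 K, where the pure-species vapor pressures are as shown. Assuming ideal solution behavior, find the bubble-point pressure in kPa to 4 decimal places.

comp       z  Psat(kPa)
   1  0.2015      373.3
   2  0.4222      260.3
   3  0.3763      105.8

At the bubble point ψ → 0, so ΣzᵢKᵢ = 1 with Kᵢ = Pᵢˢᵃᵗ/P ⇒ P = ΣzᵢPᵢˢᵃᵗ.
P = 0.2015·373.3 + 0.4222·260.3 + 0.3763·105.8 = 224.9312 kPa

Pbub = 224.9312 kPa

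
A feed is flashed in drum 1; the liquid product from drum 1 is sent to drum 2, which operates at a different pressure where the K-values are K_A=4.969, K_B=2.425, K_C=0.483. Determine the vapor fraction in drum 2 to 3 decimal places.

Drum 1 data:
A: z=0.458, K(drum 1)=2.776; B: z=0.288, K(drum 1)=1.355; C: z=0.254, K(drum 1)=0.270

V/F (drum 2) = 0.553

Drum 1:
Newton–Raphson from ψ₁ = 0.5:
  ψ₁ = 0.500: g = 0.2257, g' = -0.767 → ψ₁ = 0.794
  ψ₁ = 0.794: g = -0.0240, g' = -1.037 → ψ₁ = 0.771
  ψ₁ = 0.771: g = -0.0006, g' = -0.988 → ψ₁ = 0.770
Converged at ψ₁ = 0.770.
Drum-1 compositions:
  A: x = 0.193, y = 0.537
  B: x = 0.226, y = 0.306
  C: x = 0.580, y = 0.157
Drum-2 feed = drum-1 liquid: z₂ = (0.1934, 0.2261, 0.5805).
Drum 2:
Material balance + equilibrium reduce to Σ zᵢ(Kᵢ−1)/(1+ψ₂(Kᵢ−1)) = 0.
g(0) = ΣzᵢKᵢ − 1 = 0.790 and g(1) = 1 − Σzᵢ/Kᵢ = -0.334, so a root lies in (0, 1).
Iterate (Newton) starting at ψ₂ = 0.5:
  ψ₂ = 0.500: g = 0.0406, g' = -0.781 → ψ₂ = 0.552
  ψ₂ = 0.552: g = 0.0009, g' = -0.747 → ψ₂ = 0.553
Converged at ψ₂ = 0.553.
  A: x = 0.061, y = 0.301
  B: x = 0.126, y = 0.307
  C: x = 0.813, y = 0.393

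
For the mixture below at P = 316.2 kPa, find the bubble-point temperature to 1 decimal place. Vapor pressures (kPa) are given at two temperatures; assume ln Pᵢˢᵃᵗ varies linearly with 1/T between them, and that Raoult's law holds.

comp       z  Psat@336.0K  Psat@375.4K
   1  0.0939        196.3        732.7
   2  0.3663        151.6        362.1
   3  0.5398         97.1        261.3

Bubble-point temperature: ΣzᵢPᵢˢᵃᵗ(T) = P. Interpolate ln Pᵢˢᵃᵗ = aᵢ + bᵢ/T.
  T = 336.0 K: ΣzᵢPᵢˢᵃᵗ = 126.38 kPa
  T = 375.4 K: ΣzᵢPᵢˢᵃᵗ = 342.49 kPa
  T = 355.7 K: ΣzᵢPᵢˢᵃᵗ = 213.22 kPa
  T = 365.5 K: ΣzᵢPᵢˢᵃᵗ = 271.45 kPa
  T = 370.4 K: ΣzᵢPᵢˢᵃᵗ = 304.97 kPa
  T = 372.9 K: ΣzᵢPᵢˢᵃᵗ = 323.29 kPa
Interpolating between 370.4 K and 372.9 K gives T ≈ 371.9 K.

T = 371.9 K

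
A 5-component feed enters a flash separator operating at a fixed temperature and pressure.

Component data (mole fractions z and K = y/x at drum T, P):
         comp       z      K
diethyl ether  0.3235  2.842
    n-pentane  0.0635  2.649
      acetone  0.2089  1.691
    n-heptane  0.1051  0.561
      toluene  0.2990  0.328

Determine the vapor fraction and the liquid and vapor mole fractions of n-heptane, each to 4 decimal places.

Material balance + equilibrium reduce to Σ zᵢ(Kᵢ−1)/(1+ψ(Kᵢ−1)) = 0.
g(0) = ΣzᵢKᵢ − 1 = 0.5979 and g(1) = 1 − Σzᵢ/Kᵢ = -0.3603, so a root lies in (0, 1).
Newton iteration, ψ⁰ = 0.36:
  ψ = 0.3600: g = 0.21975, g' = -0.7923 → ψ = 0.6374
  ψ = 0.6374: g = 0.00985, g' = -0.7735 → ψ = 0.6501
  ψ = 0.6501: g = -0.00004, g' = -0.7804 → ψ = 0.6500
Converged at ψ = 0.6500.
Compositions from xᵢ = zᵢ/(1+ψ(Kᵢ−1)), yᵢ = Kᵢxᵢ:
  diethyl ether: x = 0.1472, y = 0.4184
  n-pentane: x = 0.0306, y = 0.0812
  acetone: x = 0.1442, y = 0.2438
  n-heptane: x = 0.1471, y = 0.0825
  toluene: x = 0.5309, y = 0.1741

ψ = 0.6500, x_n-heptane = 0.1471, y_n-heptane = 0.0825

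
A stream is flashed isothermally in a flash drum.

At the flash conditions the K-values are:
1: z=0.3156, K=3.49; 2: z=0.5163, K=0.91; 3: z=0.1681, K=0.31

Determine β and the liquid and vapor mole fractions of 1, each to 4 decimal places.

Material balance + equilibrium reduce to Σ zᵢ(Kᵢ−1)/(1+β(Kᵢ−1)) = 0.
g(0) = ΣzᵢKᵢ − 1 = 0.6234 and g(1) = 1 − Σzᵢ/Kᵢ = -0.2001, so a root lies in (0, 1).
Iterate (Newton) starting at β = 0.37:
  β = 0.3700: g = 0.20520, g' = -0.6789 → β = 0.6723
  β = 0.6723: g = 0.02809, g' = -0.5568 → β = 0.7227
  β = 0.7227: g = -0.00036, g' = -0.5729 → β = 0.7221
Converged at β = 0.7221.
Compositions from xᵢ = zᵢ/(1+β(Kᵢ−1)), yᵢ = Kᵢxᵢ:
  1: x = 0.1128, y = 0.3937
  2: x = 0.5522, y = 0.5025
  3: x = 0.3350, y = 0.1039

β = 0.7221, x_1 = 0.1128, y_1 = 0.3937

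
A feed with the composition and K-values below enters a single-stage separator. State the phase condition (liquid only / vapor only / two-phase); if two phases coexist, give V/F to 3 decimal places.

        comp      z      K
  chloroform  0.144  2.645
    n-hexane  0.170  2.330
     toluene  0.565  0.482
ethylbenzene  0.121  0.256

two-phase, V/F = 0.096

ΣzᵢKᵢ = 1.080; Σzᵢ/Kᵢ = 1.772.
Both exceed 1, so a two-phase solution exists.
Material balance + equilibrium reduce to Σ zᵢ(Kᵢ−1)/(1+ψ(Kᵢ−1)) = 0.
Newton iteration, ψ⁰ = 0.62:
  ψ = 0.620: g = -0.3570, g' = -0.746 → ψ = 0.141
  ψ = 0.141: g = -0.0337, g' = -0.730 → ψ = 0.095
  ψ = 0.095: g = 0.0010, g' = -0.774 → ψ = 0.096
Converged at ψ = 0.096.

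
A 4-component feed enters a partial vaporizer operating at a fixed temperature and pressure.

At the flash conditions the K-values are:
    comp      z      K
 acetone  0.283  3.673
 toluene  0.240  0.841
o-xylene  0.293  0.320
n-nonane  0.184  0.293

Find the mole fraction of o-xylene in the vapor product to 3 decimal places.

Material balance + equilibrium reduce to Σ zᵢ(Kᵢ−1)/(1+β(Kᵢ−1)) = 0.
Feasibility: ΣzᵢKᵢ = 1.389, Σzᵢ/Kᵢ = 1.906 — both > 1, two phases present.
Newton–Raphson from β = 0.5:
  β = 0.500: g = -0.2208, g' = -0.909 → β = 0.257
  β = 0.257: g = 0.0082, g' = -1.053 → β = 0.265
Converged at β = 0.265.
Compositions from xᵢ = zᵢ/(1+β(Kᵢ−1)), yᵢ = Kᵢxᵢ:
  acetone: x = 0.166, y = 0.609
  toluene: x = 0.251, y = 0.211
  o-xylene: x = 0.357, y = 0.114
  n-nonane: x = 0.226, y = 0.066

y_o-xylene = 0.114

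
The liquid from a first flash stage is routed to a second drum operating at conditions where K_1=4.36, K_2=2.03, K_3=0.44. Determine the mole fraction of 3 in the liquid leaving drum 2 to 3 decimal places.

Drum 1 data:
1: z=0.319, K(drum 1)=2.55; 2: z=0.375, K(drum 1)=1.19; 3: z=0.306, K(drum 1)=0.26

x_3 (drum 2) = 0.734

Drum 1:
Material balance + equilibrium reduce to Σ zᵢ(Kᵢ−1)/(1+ψ₁(Kᵢ−1)) = 0.
g(0) = ΣzᵢKᵢ − 1 = 0.339 and g(1) = 1 − Σzᵢ/Kᵢ = -0.617, so a root lies in (0, 1).
Newton–Raphson from ψ₁ = 0.5:
  ψ₁ = 0.500: g = -0.0158, g' = -0.677 → ψ₁ = 0.477
  ψ₁ = 0.477: g = -0.0001, g' = -0.665 → ψ₁ = 0.476
Converged at ψ₁ = 0.476.
Drum-1 compositions:
  1: x = 0.183, y = 0.468
  2: x = 0.344, y = 0.409
  3: x = 0.473, y = 0.123
Drum-2 feed = drum-1 liquid: z₂ = (0.1835, 0.3439, 0.4726).
Drum 2:
Rachford–Rice: g(ψ₂) = Σ zᵢ(Kᵢ−1)/(1+ψ₂(Kᵢ−1)) = 0.
g(0) = ΣzᵢKᵢ − 1 = 0.706 and g(1) = 1 − Σzᵢ/Kᵢ = -0.286, so a root lies in (0, 1).
Newton iteration, ψ₂⁰ = 0.5:
  ψ₂ = 0.500: g = 0.0962, g' = -0.733 → ψ₂ = 0.631
  ψ₂ = 0.631: g = 0.0028, g' = -0.701 → ψ₂ = 0.635
Converged at ψ₂ = 0.635.
  1: x = 0.059, y = 0.255
  2: x = 0.208, y = 0.422
  3: x = 0.734, y = 0.323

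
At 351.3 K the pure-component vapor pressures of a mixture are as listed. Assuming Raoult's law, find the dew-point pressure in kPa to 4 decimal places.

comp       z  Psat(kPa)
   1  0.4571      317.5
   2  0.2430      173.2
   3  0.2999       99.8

Pdew = 171.0075 kPa

At the dew point ψ → 1, so Σzᵢ/Kᵢ = 1 with Kᵢ = Pᵢˢᵃᵗ/P ⇒ 1/P = Σzᵢ/Pᵢˢᵃᵗ.
1/P = 0.4571/317.5 + 0.2430/173.2 + 0.2999/99.8 = 0.0058477 ⇒ P = 171.0075 kPa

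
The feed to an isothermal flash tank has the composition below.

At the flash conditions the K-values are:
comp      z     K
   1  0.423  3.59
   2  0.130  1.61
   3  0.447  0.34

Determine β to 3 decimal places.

Material balance + equilibrium reduce to Σ zᵢ(Kᵢ−1)/(1+β(Kᵢ−1)) = 0.
Feasibility: ΣzᵢKᵢ = 1.880, Σzᵢ/Kᵢ = 1.513 — both > 1, two phases present.
Newton–Raphson from β = 0.49:
  β = 0.490: g = 0.1078, g' = -1.005 → β = 0.597
  β = 0.597: g = 0.0013, g' = -0.994 → β = 0.599
Converged at β = 0.599.

β = 0.599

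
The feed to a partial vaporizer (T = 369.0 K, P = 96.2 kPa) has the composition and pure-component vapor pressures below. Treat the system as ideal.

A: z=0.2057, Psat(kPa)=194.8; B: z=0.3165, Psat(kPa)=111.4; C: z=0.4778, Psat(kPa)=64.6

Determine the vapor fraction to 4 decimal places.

ψ = 0.4883

Raoult's law: Kᵢ = Pᵢˢᵃᵗ/P = Pᵢˢᵃᵗ/96.2.
  K_A = 194.8/96.2 = 2.024948, K_B = 111.4/96.2 = 1.158004, K_C = 64.6/96.2 = 0.671518
Iterate (Newton) starting at ψ = 0.5:
  ψ = 0.5000: g = -0.00205, g' = -0.1751 → ψ = 0.4883
Converged at ψ = 0.4883.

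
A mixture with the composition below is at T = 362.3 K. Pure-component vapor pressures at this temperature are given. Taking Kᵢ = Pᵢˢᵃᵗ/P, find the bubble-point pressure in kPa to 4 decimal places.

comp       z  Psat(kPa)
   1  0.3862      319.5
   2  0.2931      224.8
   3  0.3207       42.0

At the bubble point ψ → 0, so ΣzᵢKᵢ = 1 with Kᵢ = Pᵢˢᵃᵗ/P ⇒ P = ΣzᵢPᵢˢᵃᵗ.
P = 0.3862·319.5 + 0.2931·224.8 + 0.3207·42.0 = 202.7492 kPa

Pbub = 202.7492 kPa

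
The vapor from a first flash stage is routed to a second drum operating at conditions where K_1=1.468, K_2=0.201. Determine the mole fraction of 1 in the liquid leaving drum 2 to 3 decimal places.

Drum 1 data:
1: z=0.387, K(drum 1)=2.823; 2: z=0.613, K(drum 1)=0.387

Drum 1:
Material balance + equilibrium reduce to Σ zᵢ(Kᵢ−1)/(1+ψ₁(Kᵢ−1)) = 0.
Check two-phase: ΣzᵢKᵢ = 1.330 > 1 and Σzᵢ/Kᵢ = 1.721 > 1, so g(0) = 0.330 > 0 and g(1) = -0.721 < 0.
Binary case is linear: z₁(K₁−1)(1+ψ₁(K₂−1)) + z₂(K₂−1)(1+ψ₁(K₁−1)) = 0
⇒ ψ₁ = [z₁(K₁−1)+z₂(K₂−1)] / [−(K₁−1)(K₂−1)] = 0.3297/1.1175 = 0.295
Drum-1 compositions:
  1: x = 0.252, y = 0.710
  2: x = 0.748, y = 0.290
Drum-2 feed = drum-1 vapor: z₂ = (0.7104, 0.2896).
Drum 2:
Rachford–Rice: g(ψ₂) = Σ zᵢ(Kᵢ−1)/(1+ψ₂(Kᵢ−1)) = 0.
Feasibility: ΣzᵢKᵢ = 1.101, Σzᵢ/Kᵢ = 1.925 — both > 1, two phases present.
Newton iteration, ψ₂⁰ = 0.64:
  ψ₂ = 0.640: g = -0.2177, g' = -0.866 → ψ₂ = 0.389
  ψ₂ = 0.389: g = -0.0544, g' = -0.500 → ψ₂ = 0.280
  ψ₂ = 0.280: g = -0.0042, g' = -0.428 → ψ₂ = 0.270
Converged at ψ₂ = 0.270.
  1: x = 0.631, y = 0.926
  2: x = 0.369, y = 0.074

x_1 (drum 2) = 0.631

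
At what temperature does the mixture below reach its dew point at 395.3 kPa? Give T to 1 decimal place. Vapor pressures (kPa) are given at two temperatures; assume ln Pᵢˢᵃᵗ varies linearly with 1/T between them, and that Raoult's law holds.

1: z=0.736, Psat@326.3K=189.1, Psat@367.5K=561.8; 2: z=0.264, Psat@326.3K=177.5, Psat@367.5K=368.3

Dew-point temperature: Σzᵢ·P/Pᵢˢᵃᵗ(T) = 1. Interpolate ln Pᵢˢᵃᵗ = aᵢ + bᵢ/T.
  T = 326.3 K: ΣzᵢP/Pᵢˢᵃᵗ = 2.1265
  T = 367.5 K: ΣzᵢP/Pᵢˢᵃᵗ = 0.8012
  T = 346.9 K: ΣzᵢP/Pᵢˢᵃᵗ = 1.2636
  T = 357.2 K: ΣzᵢP/Pᵢˢᵃᵗ = 0.9988
  T = 352.0 K: ΣzᵢP/Pᵢˢᵃᵗ = 1.1226
  T = 354.6 K: ΣzᵢP/Pᵢˢᵃᵗ = 1.0584
Interpolating between 354.6 K and 357.2 K gives T ≈ 357.1 K.

T = 357.1 K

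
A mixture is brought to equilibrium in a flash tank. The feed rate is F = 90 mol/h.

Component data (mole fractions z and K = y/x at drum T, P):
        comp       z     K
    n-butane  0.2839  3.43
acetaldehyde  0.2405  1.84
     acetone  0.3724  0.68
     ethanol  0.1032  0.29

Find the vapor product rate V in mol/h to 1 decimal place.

V = 75.7 mol/h

Material balance + equilibrium reduce to Σ zᵢ(Kᵢ−1)/(1+β(Kᵢ−1)) = 0.
Feasibility: ΣzᵢKᵢ = 1.6995, Σzᵢ/Kᵢ = 1.1170 — both > 1, two phases present.
Iterate (Newton) starting at β = 0.43:
  β = 0.4300: g = 0.24212, g' = -0.6516 → β = 0.8016
  β = 0.8016: g = 0.02441, g' = -0.6027 → β = 0.8421
  β = 0.8421: g = -0.00056, g' = -0.6321 → β = 0.8412
Converged at β = 0.8412.
Then V = β·F = 0.8412·90 = 75.7 mol/h and L = F − V = 14.3 mol/h.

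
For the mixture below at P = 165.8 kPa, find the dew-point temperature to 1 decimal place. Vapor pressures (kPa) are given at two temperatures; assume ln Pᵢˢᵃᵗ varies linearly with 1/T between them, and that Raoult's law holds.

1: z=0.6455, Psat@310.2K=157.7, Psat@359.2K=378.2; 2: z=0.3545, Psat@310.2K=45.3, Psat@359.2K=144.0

T = 340.2 K

Dew-point temperature: Σzᵢ·P/Pᵢˢᵃᵗ(T) = 1. Interpolate ln Pᵢˢᵃᵗ = aᵢ + bᵢ/T.
  T = 310.2 K: ΣzᵢP/Pᵢˢᵃᵗ = 1.9761
  T = 359.2 K: ΣzᵢP/Pᵢˢᵃᵗ = 0.6911
  T = 334.7 K: ΣzᵢP/Pᵢˢᵃᵗ = 1.1220
  T = 346.9 K: ΣzᵢP/Pᵢˢᵃᵗ = 0.8735
  T = 340.8 K: ΣzᵢP/Pᵢˢᵃᵗ = 0.9876
  T = 337.8 K: ΣzᵢP/Pᵢˢᵃᵗ = 1.0509
  T = 339.3 K: ΣzᵢP/Pᵢˢᵃᵗ = 1.0187
Interpolating between 339.3 K and 340.8 K gives T ≈ 340.2 K.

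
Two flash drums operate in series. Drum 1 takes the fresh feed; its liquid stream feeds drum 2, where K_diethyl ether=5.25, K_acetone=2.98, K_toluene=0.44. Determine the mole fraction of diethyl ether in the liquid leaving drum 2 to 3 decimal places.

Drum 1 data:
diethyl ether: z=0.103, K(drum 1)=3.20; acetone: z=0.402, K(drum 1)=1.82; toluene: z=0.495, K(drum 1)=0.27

Drum 1:
Material balance + equilibrium reduce to Σ zᵢ(Kᵢ−1)/(1+ψ₁(Kᵢ−1)) = 0.
Check two-phase: ΣzᵢKᵢ = 1.195 > 1 and Σzᵢ/Kᵢ = 2.086 > 1, so g(0) = 0.195 > 0 and g(1) = -1.086 < 0.
Iterate (Newton) starting at ψ₁ = 0.67:
  ψ₁ = 0.670: g = -0.4029, g' = -1.205 → ψ₁ = 0.336
  ψ₁ = 0.336: g = -0.0897, g' = -0.794 → ψ₁ = 0.223
  ψ₁ = 0.223: g = -0.0006, g' = -0.794 → ψ₁ = 0.222
Converged at ψ₁ = 0.222.
Drum-1 compositions:
  diethyl ether: x = 0.069, y = 0.221
  acetone: x = 0.340, y = 0.619
  toluene: x = 0.591, y = 0.159
Drum-2 feed = drum-1 liquid: z₂ = (0.0692, 0.3401, 0.5907).
Drum 2:
Rachford–Rice: g(ψ₂) = Σ zᵢ(Kᵢ−1)/(1+ψ₂(Kᵢ−1)) = 0.
g(0) = ΣzᵢKᵢ − 1 = 0.637 and g(1) = 1 − Σzᵢ/Kᵢ = -0.470, so a root lies in (0, 1).
Newton–Raphson from ψ₂ = 0.57:
  ψ₂ = 0.570: g = -0.0835, g' = -0.801 → ψ₂ = 0.466
  ψ₂ = 0.466: g = 0.0017, g' = -0.841 → ψ₂ = 0.468
Converged at ψ₂ = 0.468.
  diethyl ether: x = 0.023, y = 0.122
  acetone: x = 0.177, y = 0.526
  toluene: x = 0.800, y = 0.352

x_diethyl ether (drum 2) = 0.023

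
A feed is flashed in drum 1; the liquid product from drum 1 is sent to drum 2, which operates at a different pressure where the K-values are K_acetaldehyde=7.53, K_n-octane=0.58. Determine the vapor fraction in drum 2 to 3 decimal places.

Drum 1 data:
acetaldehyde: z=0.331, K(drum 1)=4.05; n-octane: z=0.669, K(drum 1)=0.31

V/F (drum 2) = 0.314

Drum 1:
Rachford–Rice: g(ψ₁) = Σ zᵢ(Kᵢ−1)/(1+ψ₁(Kᵢ−1)) = 0.
Feasibility: ΣzᵢKᵢ = 1.548, Σzᵢ/Kᵢ = 2.240 — both > 1, two phases present.
Binary case is linear: z₁(K₁−1)(1+ψ₁(K₂−1)) + z₂(K₂−1)(1+ψ₁(K₁−1)) = 0
⇒ ψ₁ = [z₁(K₁−1)+z₂(K₂−1)] / [−(K₁−1)(K₂−1)] = 0.5479/2.1045 = 0.260
Drum-1 compositions:
  acetaldehyde: x = 0.184, y = 0.747
  n-octane: x = 0.816, y = 0.253
Drum-2 feed = drum-1 liquid: z₂ = (0.1845, 0.8155).
Drum 2:
Let ψ₂ = V/F and solve Σ zᵢ(Kᵢ−1)/(1+ψ₂(Kᵢ−1)) = 0.
g(0) = ΣzᵢKᵢ − 1 = 0.862 and g(1) = 1 − Σzᵢ/Kᵢ = -0.431, so a root lies in (0, 1).
Newton iteration, ψ₂⁰ = 0.7:
  ψ₂ = 0.700: g = -0.2689, g' = -0.542 → ψ₂ = 0.204
  ψ₂ = 0.204: g = 0.1420, g' = -1.619 → ψ₂ = 0.292
  ψ₂ = 0.292: g = 0.0244, g' = -1.119 → ψ₂ = 0.314
Converged at ψ₂ = 0.314.
  acetaldehyde: x = 0.060, y = 0.455
  n-octane: x = 0.940, y = 0.545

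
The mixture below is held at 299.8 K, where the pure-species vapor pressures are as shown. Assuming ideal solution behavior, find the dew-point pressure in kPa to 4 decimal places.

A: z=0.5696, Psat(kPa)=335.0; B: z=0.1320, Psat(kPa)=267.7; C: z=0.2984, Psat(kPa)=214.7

Pdew = 279.0775 kPa

At the dew point ψ → 1, so Σzᵢ/Kᵢ = 1 with Kᵢ = Pᵢˢᵃᵗ/P ⇒ 1/P = Σzᵢ/Pᵢˢᵃᵗ.
1/P = 0.5696/335.0 + 0.1320/267.7 + 0.2984/214.7 = 0.0035832 ⇒ P = 279.0775 kPa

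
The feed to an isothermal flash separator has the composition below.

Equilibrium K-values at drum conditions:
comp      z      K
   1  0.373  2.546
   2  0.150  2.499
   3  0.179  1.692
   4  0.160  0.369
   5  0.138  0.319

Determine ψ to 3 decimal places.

Material balance + equilibrium reduce to Σ zᵢ(Kᵢ−1)/(1+ψ(Kᵢ−1)) = 0.
g(0) = ΣzᵢKᵢ − 1 = 0.730 and g(1) = 1 − Σzᵢ/Kᵢ = -0.179, so a root lies in (0, 1).
Iterate (Newton) starting at ψ = 0.4:
  ψ = 0.400: g = 0.3297, g' = -0.760 → ψ = 0.834
Converged at ψ = 0.834.

ψ = 0.834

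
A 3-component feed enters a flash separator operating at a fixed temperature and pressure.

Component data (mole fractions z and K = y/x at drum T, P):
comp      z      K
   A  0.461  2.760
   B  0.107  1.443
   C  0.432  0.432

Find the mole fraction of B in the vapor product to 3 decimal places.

Let β = V/F and solve Σ zᵢ(Kᵢ−1)/(1+β(Kᵢ−1)) = 0.
Feasibility: ΣzᵢKᵢ = 1.613, Σzᵢ/Kᵢ = 1.241 — both > 1, two phases present.
Iterate (Newton) starting at β = 0.5:
  β = 0.500: g = 0.1277, g' = -0.690 → β = 0.685
  β = 0.685: g = 0.0025, g' = -0.679 → β = 0.689
Converged at β = 0.689.
Compositions from xᵢ = zᵢ/(1+β(Kᵢ−1)), yᵢ = Kᵢxᵢ:
  A: x = 0.208, y = 0.575
  B: x = 0.082, y = 0.118
  C: x = 0.710, y = 0.307

y_B = 0.118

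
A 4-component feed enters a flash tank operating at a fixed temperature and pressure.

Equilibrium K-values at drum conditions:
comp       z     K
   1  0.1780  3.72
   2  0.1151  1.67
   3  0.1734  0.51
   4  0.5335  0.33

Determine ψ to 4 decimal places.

ψ = 0.0838

Material balance + equilibrium reduce to Σ zᵢ(Kᵢ−1)/(1+ψ(Kᵢ−1)) = 0.
Feasibility: ΣzᵢKᵢ = 1.1189, Σzᵢ/Kᵢ = 2.0734 — both > 1, two phases present.
Newton iteration, ψ⁰ = 0.59:
  ψ = 0.5900: g = -0.46949, g' = -0.9580 → ψ = 0.0999
  ψ = 0.0999: g = -0.01944, g' = -1.1808 → ψ = 0.0834
  ψ = 0.0834: g = 0.00044, g' = -1.2351 → ψ = 0.0838
Converged at ψ = 0.0838.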